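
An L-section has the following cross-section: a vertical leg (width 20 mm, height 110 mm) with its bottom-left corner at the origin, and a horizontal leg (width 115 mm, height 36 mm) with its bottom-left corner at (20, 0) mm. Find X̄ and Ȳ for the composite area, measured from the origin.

vertical leg: A = 20 × 110 = 2200.00, centroid at (10.00, 55.00).
horizontal leg: A = 115 × 36 = 4140.00, centroid at (77.50, 18.00).
ΣA = 6340.00 mm²
ΣAX̄ = (2200.00)(10.00) + (4140.00)(77.50) = 342850.00 mm³
ΣAȲ = (2200.00)(55.00) + (4140.00)(18.00) = 195520.00 mm³
X̄ = 342850.00 / 6340.00 = 54.08 mm
Ȳ = 195520.00 / 6340.00 = 30.84 mm

X̄ = 54.08 mm, Ȳ = 30.84 mm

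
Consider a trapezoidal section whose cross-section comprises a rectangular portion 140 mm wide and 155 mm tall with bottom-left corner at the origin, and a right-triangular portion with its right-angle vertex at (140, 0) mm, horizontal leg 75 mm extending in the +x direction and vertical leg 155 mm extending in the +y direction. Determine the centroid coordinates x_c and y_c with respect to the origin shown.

Part | A | x̄ᵢ | ȳᵢ | A·x̄ᵢ | A·ȳᵢ
rectangular portion | 21700.00 | 70.00 | 77.50 | 1519000.00 | 1681750.00
triangular portion | 5812.50 | 165.00 | 51.67 | 959062.50 | 300312.50
Σ | 27512.50 |  |  | 2478062.50 | 1982062.50
x_c = 2478062.50 / 27512.50 = 90.07 mm
y_c = 1982062.50 / 27512.50 = 72.04 mm

x_c = 90.07 mm, y_c = 72.04 mm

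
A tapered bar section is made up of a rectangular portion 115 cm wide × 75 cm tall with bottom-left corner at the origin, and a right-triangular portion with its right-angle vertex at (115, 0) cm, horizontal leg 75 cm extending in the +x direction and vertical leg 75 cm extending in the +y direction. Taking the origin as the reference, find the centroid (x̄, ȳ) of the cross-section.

x̄ = 77.79 cm, ȳ = 34.43 cm

rectangular portion: A = 115 × 75 = 8625.00, centroid at (57.50, 37.50).
triangular portion: A = ½·75·75 = 2812.50, centroid at (140.00, 25.00).
ΣA = 11437.50 cm², ΣAx̄ = 889687.50 cm³, ΣAȳ = 393750.00 cm³.
x̄ = 889687.50/11437.50 = 77.79 cm; ȳ = 393750.00/11437.50 = 34.43 cm.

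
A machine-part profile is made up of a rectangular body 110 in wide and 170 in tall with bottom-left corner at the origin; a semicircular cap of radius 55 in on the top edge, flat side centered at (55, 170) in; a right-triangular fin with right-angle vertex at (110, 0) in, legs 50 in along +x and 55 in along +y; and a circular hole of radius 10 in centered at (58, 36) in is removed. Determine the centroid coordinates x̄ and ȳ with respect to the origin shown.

x̄ = 58.98 in, ȳ = 102.89 in

rectangular body: A = 110 × 170 = 18700.00, centroid at (55.00, 85.00).
semicircular top: A = ½π·55² = 4751.66, centroid at (55.00, 193.34).
triangular fin: A = ½·50·55 = 1375.00, centroid at (126.67, 18.33).
hole: A = −π·10² = -314.16, centroid at (58.00, 36.00).
ΣA = 24512.50 in²
ΣAx̄ = (18700.00)(55.00) + (4751.66)(55.00) + (1375.00)(126.67) + (-314.16)(58.00) = 1445786.67 in³
ΣAȳ = (18700.00)(85.00) + (4751.66)(193.34) + (1375.00)(18.33) + (-314.16)(36.00) = 2522097.28 in³
x̄ = 1445786.67 / 24512.50 = 58.98 in
ȳ = 2522097.28 / 24512.50 = 102.89 in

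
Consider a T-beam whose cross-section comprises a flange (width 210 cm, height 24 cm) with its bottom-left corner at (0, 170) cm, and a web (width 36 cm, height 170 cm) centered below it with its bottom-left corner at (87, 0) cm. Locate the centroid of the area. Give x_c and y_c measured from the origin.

x_c = 105.00 cm, y_c = 128.81 cm

Part | A | x̄ᵢ | ȳᵢ | A·x̄ᵢ | A·ȳᵢ
web | 6120.00 | 105.00 | 85.00 | 642600.00 | 520200.00
flange | 5040.00 | 105.00 | 182.00 | 529200.00 | 917280.00
Σ | 11160.00 |  |  | 1171800.00 | 1437480.00
x_c = 1171800.00 / 11160.00 = 105.00 cm
y_c = 1437480.00 / 11160.00 = 128.81 cm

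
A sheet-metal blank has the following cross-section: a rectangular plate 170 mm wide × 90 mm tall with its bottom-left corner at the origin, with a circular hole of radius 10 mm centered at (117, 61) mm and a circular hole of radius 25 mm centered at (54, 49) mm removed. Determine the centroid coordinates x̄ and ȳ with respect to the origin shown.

plate: A = 170 × 90 = 15300.00, centroid at (85.00, 45.00).
hole 1: A = −π·10² = -314.16, centroid at (117.00, 61.00).
hole 2: A = −π·25² = -1963.50, centroid at (54.00, 49.00).
ΣA = 13022.35 mm²
ΣAx̄ = (15300.00)(85.00) + (-314.16)(117.00) + (-1963.50)(54.00) = 1157714.61 mm³
ΣAȳ = (15300.00)(45.00) + (-314.16)(61.00) + (-1963.50)(49.00) = 573125.01 mm³
x̄ = 1157714.61 / 13022.35 = 88.90 mm
ȳ = 573125.01 / 13022.35 = 44.01 mm

x̄ = 88.90 mm, ȳ = 44.01 mm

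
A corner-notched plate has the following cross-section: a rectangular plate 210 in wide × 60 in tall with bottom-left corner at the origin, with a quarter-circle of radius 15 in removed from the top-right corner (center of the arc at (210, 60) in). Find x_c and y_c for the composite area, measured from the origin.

plate: A = 210 × 60 = 12600.00, centroid at (105.00, 30.00).
removed quarter-circle: A = −¼π·15² = -176.71, centroid at (203.63, 53.63).
ΣA = 12423.29 in², ΣAx_c = 1287014.94 in³, ΣAy_c = 368522.12 in³.
x_c = 1287014.94/12423.29 = 103.60 in; y_c = 368522.12/12423.29 = 29.66 in.

x_c = 103.60 in, y_c = 29.66 in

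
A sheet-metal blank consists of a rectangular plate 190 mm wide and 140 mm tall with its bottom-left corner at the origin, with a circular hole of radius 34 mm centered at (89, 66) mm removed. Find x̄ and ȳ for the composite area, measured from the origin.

plate: A = 190 × 140 = 26600.00, centroid at (95.00, 70.00).
hole: A = −π·34² = -3631.68, centroid at (89.00, 66.00).
ΣA = 22968.32 mm²
ΣAx̄ = (26600.00)(95.00) + (-3631.68)(89.00) = 2203780.38 mm³
ΣAȳ = (26600.00)(70.00) + (-3631.68)(66.00) = 1622309.05 mm³
x̄ = 2203780.38 / 22968.32 = 95.95 mm
ȳ = 1622309.05 / 22968.32 = 70.63 mm

x̄ = 95.95 mm, ȳ = 70.63 mm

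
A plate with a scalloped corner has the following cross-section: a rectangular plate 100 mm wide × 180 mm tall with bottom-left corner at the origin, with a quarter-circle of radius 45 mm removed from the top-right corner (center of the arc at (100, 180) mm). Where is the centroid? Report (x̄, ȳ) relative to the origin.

x̄ = 47.01 mm, ȳ = 83.13 mm

plate: A = 100 × 180 = 18000.00, centroid at (50.00, 90.00).
removed quarter-circle: A = −¼π·45² = -1590.43, centroid at (80.90, 160.90).
ΣA = 16409.57 mm², ΣAx̄ = 771331.87 mm³, ΣAȳ = 1364097.37 mm³.
x̄ = 771331.87/16409.57 = 47.01 mm; ȳ = 1364097.37/16409.57 = 83.13 mm.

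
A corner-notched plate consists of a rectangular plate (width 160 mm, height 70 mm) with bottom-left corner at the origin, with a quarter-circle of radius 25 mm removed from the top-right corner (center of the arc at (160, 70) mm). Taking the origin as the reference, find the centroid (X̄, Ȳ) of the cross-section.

X̄ = 76.82 mm, Ȳ = 33.88 mm

plate: A = 160 × 70 = 11200.00, centroid at (80.00, 35.00).
removed quarter-circle: A = −¼π·25² = -490.87, centroid at (149.39, 59.39).
ΣA = 10709.13 mm², ΣAX̄ = 822668.52 mm³, ΣAȲ = 362847.16 mm³.
X̄ = 822668.52/10709.13 = 76.82 mm; Ȳ = 362847.16/10709.13 = 33.88 mm.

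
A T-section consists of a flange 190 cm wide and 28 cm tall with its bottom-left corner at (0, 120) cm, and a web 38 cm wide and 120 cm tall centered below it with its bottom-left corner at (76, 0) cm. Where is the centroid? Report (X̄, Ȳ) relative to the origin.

web: A = 38 × 120 = 4560.00, centroid at (95.00, 60.00).
flange: A = 190 × 28 = 5320.00, centroid at (95.00, 134.00).
ΣA = 9880.00 cm², ΣAX̄ = 938600.00 cm³, ΣAȲ = 986480.00 cm³.
X̄ = 938600.00/9880.00 = 95.00 cm; Ȳ = 986480.00/9880.00 = 99.85 cm.

X̄ = 95.00 cm, Ȳ = 99.85 cm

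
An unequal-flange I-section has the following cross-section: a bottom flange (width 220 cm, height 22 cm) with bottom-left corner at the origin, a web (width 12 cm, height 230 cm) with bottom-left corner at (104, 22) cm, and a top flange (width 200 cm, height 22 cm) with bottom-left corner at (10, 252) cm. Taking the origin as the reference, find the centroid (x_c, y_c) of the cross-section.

bottom flange: A = 220 × 22 = 4840.00, centroid at (110.00, 11.00).
web: A = 12 × 230 = 2760.00, centroid at (110.00, 137.00).
top flange: A = 200 × 22 = 4400.00, centroid at (110.00, 263.00).
ΣA = 12000.00 cm², ΣAx_c = 1320000.00 cm³, ΣAy_c = 1588560.00 cm³.
x_c = 1320000.00/12000.00 = 110.00 cm; y_c = 1588560.00/12000.00 = 132.38 cm.

x_c = 110.00 cm, y_c = 132.38 cm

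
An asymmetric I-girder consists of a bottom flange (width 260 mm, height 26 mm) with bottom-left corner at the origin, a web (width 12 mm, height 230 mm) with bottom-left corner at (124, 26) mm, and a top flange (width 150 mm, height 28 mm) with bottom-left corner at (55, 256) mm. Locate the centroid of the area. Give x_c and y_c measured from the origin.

bottom flange: A = 260 × 26 = 6760.00, centroid at (130.00, 13.00).
web: A = 12 × 230 = 2760.00, centroid at (130.00, 141.00).
top flange: A = 150 × 28 = 4200.00, centroid at (130.00, 270.00).
ΣA = 13720.00 mm²
ΣAx_c = (6760.00)(130.00) + (2760.00)(130.00) + (4200.00)(130.00) = 1783600.00 mm³
ΣAy_c = (6760.00)(13.00) + (2760.00)(141.00) + (4200.00)(270.00) = 1611040.00 mm³
x_c = 1783600.00 / 13720.00 = 130.00 mm
y_c = 1611040.00 / 13720.00 = 117.42 mm

x_c = 130.00 mm, y_c = 117.42 mm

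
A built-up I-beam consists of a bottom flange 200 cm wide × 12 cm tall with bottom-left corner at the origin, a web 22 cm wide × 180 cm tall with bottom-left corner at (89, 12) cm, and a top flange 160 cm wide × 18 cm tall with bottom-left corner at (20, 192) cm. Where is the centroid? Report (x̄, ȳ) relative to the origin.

bottom flange: A = 200 × 12 = 2400.00, centroid at (100.00, 6.00).
web: A = 22 × 180 = 3960.00, centroid at (100.00, 102.00).
top flange: A = 160 × 18 = 2880.00, centroid at (100.00, 201.00).
ΣA = 9240.00 cm², ΣAx̄ = 924000.00 cm³, ΣAȳ = 997200.00 cm³.
x̄ = 924000.00/9240.00 = 100.00 cm; ȳ = 997200.00/9240.00 = 107.92 cm.

x̄ = 100.00 cm, ȳ = 107.92 cm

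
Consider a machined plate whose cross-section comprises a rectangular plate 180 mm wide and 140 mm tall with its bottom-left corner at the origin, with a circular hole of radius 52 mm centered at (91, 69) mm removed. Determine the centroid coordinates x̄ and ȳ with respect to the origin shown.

x̄ = 89.49 mm, ȳ = 70.51 mm

Part | A | x̄ᵢ | ȳᵢ | A·x̄ᵢ | A·ȳᵢ
plate | 25200.00 | 90.00 | 70.00 | 2268000.00 | 1764000.00
hole | -8494.87 | 91.00 | 69.00 | -773032.85 | -586145.79
Σ | 16705.13 |  |  | 1494967.15 | 1177854.21
x̄ = 1494967.15 / 16705.13 = 89.49 mm
ȳ = 1177854.21 / 16705.13 = 70.51 mm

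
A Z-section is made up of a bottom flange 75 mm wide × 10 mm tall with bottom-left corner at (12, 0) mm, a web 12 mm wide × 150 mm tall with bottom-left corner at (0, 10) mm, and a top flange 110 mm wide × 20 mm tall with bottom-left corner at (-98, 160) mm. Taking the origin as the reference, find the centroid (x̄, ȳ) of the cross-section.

x̄ = -9.83 mm, ȳ = 111.74 mm

bottom flange: A = 75 × 10 = 750.00, centroid at (49.50, 5.00).
web: A = 12 × 150 = 1800.00, centroid at (6.00, 85.00).
top flange: A = 110 × 20 = 2200.00, centroid at (-43.00, 170.00).
ΣA = 4750.00 mm²
ΣAx̄ = (750.00)(49.50) + (1800.00)(6.00) + (2200.00)(-43.00) = -46675.00 mm³
ΣAȳ = (750.00)(5.00) + (1800.00)(85.00) + (2200.00)(170.00) = 530750.00 mm³
x̄ = -46675.00 / 4750.00 = -9.83 mm
ȳ = 530750.00 / 4750.00 = 111.74 mm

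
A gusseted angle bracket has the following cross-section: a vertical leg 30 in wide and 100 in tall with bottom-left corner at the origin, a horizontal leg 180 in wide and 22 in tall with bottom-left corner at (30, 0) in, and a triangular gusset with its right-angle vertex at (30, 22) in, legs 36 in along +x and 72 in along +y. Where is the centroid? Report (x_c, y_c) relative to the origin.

x_c = 69.60 in, y_c = 30.67 in

vertical leg: A = 30 × 100 = 3000.00, centroid at (15.00, 50.00).
horizontal leg: A = 180 × 22 = 3960.00, centroid at (120.00, 11.00).
gusset: A = ½·36·72 = 1296.00, centroid at (42.00, 46.00).
ΣA = 8256.00 in², ΣAx_c = 574632.00 in³, ΣAy_c = 253176.00 in³.
x_c = 574632.00/8256.00 = 69.60 in; y_c = 253176.00/8256.00 = 30.67 in.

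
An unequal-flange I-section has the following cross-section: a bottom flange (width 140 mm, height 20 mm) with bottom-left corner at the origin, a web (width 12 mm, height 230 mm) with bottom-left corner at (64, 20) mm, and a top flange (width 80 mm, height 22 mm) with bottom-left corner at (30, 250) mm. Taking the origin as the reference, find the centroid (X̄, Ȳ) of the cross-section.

X̄ = 70.00 mm, Ȳ = 117.48 mm

Part | A | x̄ᵢ | ȳᵢ | A·x̄ᵢ | A·ȳᵢ
bottom flange | 2800.00 | 70.00 | 10.00 | 196000.00 | 28000.00
web | 2760.00 | 70.00 | 135.00 | 193200.00 | 372600.00
top flange | 1760.00 | 70.00 | 261.00 | 123200.00 | 459360.00
Σ | 7320.00 |  |  | 512400.00 | 859960.00
X̄ = 512400.00 / 7320.00 = 70.00 mm
Ȳ = 859960.00 / 7320.00 = 117.48 mm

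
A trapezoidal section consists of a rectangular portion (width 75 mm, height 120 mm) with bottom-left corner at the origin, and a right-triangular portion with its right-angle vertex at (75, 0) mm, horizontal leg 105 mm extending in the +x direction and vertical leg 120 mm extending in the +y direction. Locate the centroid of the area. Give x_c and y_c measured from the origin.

rectangular portion: A = 75 × 120 = 9000.00, centroid at (37.50, 60.00).
triangular portion: A = ½·105·120 = 6300.00, centroid at (110.00, 40.00).
ΣA = 15300.00 mm², ΣAx_c = 1030500.00 mm³, ΣAy_c = 792000.00 mm³.
x_c = 1030500.00/15300.00 = 67.35 mm; y_c = 792000.00/15300.00 = 51.76 mm.

x_c = 67.35 mm, y_c = 51.76 mm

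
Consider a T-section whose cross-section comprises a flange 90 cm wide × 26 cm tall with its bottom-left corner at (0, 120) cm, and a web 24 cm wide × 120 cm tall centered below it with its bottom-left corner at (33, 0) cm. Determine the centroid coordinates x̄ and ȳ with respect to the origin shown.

web: A = 24 × 120 = 2880.00, centroid at (45.00, 60.00).
flange: A = 90 × 26 = 2340.00, centroid at (45.00, 133.00).
ΣA = 5220.00 cm²
ΣAx̄ = (2880.00)(45.00) + (2340.00)(45.00) = 234900.00 cm³
ΣAȳ = (2880.00)(60.00) + (2340.00)(133.00) = 484020.00 cm³
x̄ = 234900.00 / 5220.00 = 45.00 cm
ȳ = 484020.00 / 5220.00 = 92.72 cm

x̄ = 45.00 cm, ȳ = 92.72 cm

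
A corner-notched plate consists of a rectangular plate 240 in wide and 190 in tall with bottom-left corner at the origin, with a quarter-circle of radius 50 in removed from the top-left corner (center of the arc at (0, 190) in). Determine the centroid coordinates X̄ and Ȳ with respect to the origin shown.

X̄ = 124.44 in, Ȳ = 91.68 in

Part | A | x̄ᵢ | ȳᵢ | A·x̄ᵢ | A·ȳᵢ
plate | 45600.00 | 120.00 | 95.00 | 5472000.00 | 4332000.00
removed quarter-circle | -1963.50 | 21.22 | 168.78 | -41666.67 | -331397.46
Σ | 43636.50 |  |  | 5430333.33 | 4000602.54
X̄ = 5430333.33 / 43636.50 = 124.44 in
Ȳ = 4000602.54 / 43636.50 = 91.68 in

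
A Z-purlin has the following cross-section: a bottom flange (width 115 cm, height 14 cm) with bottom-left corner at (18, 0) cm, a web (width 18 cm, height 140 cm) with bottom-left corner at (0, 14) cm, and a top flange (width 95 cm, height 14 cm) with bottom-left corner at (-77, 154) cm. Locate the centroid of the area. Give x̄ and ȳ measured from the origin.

x̄ = 19.23 cm, ȳ = 80.05 cm

bottom flange: A = 115 × 14 = 1610.00, centroid at (75.50, 7.00).
web: A = 18 × 140 = 2520.00, centroid at (9.00, 84.00).
top flange: A = 95 × 14 = 1330.00, centroid at (-29.50, 161.00).
ΣA = 5460.00 cm², ΣAx̄ = 105000.00 cm³, ΣAȳ = 437080.00 cm³.
x̄ = 105000.00/5460.00 = 19.23 cm; ȳ = 437080.00/5460.00 = 80.05 cm.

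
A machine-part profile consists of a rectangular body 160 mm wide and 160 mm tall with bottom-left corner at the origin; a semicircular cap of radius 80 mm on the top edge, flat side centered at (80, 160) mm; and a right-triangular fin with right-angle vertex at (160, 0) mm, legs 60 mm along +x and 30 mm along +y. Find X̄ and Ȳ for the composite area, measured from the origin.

rectangular body: A = 160 × 160 = 25600.00, centroid at (80.00, 80.00).
semicircular top: A = ½π·80² = 10053.10, centroid at (80.00, 193.95).
triangular fin: A = ½·60·30 = 900.00, centroid at (180.00, 10.00).
ΣA = 36553.10 mm²
ΣAX̄ = (25600.00)(80.00) + (10053.10)(80.00) + (900.00)(180.00) = 3014247.72 mm³
ΣAȲ = (25600.00)(80.00) + (10053.10)(193.95) + (900.00)(10.00) = 4006828.77 mm³
X̄ = 3014247.72 / 36553.10 = 82.46 mm
Ȳ = 4006828.77 / 36553.10 = 109.62 mm

X̄ = 82.46 mm, Ȳ = 109.62 mm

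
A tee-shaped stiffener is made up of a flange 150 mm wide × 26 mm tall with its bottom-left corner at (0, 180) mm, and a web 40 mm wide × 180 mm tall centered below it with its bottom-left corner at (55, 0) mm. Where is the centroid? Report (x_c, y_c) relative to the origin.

Part | A | x̄ᵢ | ȳᵢ | A·x̄ᵢ | A·ȳᵢ
web | 7200.00 | 75.00 | 90.00 | 540000.00 | 648000.00
flange | 3900.00 | 75.00 | 193.00 | 292500.00 | 752700.00
Σ | 11100.00 |  |  | 832500.00 | 1400700.00
x_c = 832500.00 / 11100.00 = 75.00 mm
y_c = 1400700.00 / 11100.00 = 126.19 mm

x_c = 75.00 mm, y_c = 126.19 mm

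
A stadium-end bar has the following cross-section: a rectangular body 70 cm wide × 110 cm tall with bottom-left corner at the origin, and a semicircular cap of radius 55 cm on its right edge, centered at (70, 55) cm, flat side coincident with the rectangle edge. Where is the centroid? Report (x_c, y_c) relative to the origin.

x_c = 57.26 cm, y_c = 55.00 cm

rectangular body: A = 70 × 110 = 7700.00, centroid at (35.00, 55.00).
semicircular end: A = ½π·55² = 4751.66, centroid at (93.34, 55.00).
ΣA = 12451.66 cm²
ΣAx_c = (7700.00)(35.00) + (4751.66)(93.34) = 713032.79 cm³
ΣAy_c = (7700.00)(55.00) + (4751.66)(55.00) = 684841.24 cm³
x_c = 713032.79 / 12451.66 = 57.26 cm
y_c = 684841.24 / 12451.66 = 55.00 cm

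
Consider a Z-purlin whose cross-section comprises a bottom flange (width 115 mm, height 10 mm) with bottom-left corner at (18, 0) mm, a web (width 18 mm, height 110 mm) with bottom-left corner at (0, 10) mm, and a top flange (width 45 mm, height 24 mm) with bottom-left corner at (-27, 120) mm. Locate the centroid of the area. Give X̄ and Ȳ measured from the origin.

Part | A | x̄ᵢ | ȳᵢ | A·x̄ᵢ | A·ȳᵢ
bottom flange | 1150.00 | 75.50 | 5.00 | 86825.00 | 5750.00
web | 1980.00 | 9.00 | 65.00 | 17820.00 | 128700.00
top flange | 1080.00 | -4.50 | 132.00 | -4860.00 | 142560.00
Σ | 4210.00 |  |  | 99785.00 | 277010.00
X̄ = 99785.00 / 4210.00 = 23.70 mm
Ȳ = 277010.00 / 4210.00 = 65.80 mm

X̄ = 23.70 mm, Ȳ = 65.80 mm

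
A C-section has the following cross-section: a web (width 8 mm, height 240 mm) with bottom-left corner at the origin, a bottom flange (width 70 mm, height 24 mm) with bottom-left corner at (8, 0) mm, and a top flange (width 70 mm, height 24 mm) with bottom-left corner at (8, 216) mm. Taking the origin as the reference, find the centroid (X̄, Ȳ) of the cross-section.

web: A = 8 × 240 = 1920.00, centroid at (4.00, 120.00).
bottom flange: A = 70 × 24 = 1680.00, centroid at (43.00, 12.00).
top flange: A = 70 × 24 = 1680.00, centroid at (43.00, 228.00).
ΣA = 5280.00 mm²
ΣAX̄ = (1920.00)(4.00) + (1680.00)(43.00) + (1680.00)(43.00) = 152160.00 mm³
ΣAȲ = (1920.00)(120.00) + (1680.00)(12.00) + (1680.00)(228.00) = 633600.00 mm³
X̄ = 152160.00 / 5280.00 = 28.82 mm
Ȳ = 633600.00 / 5280.00 = 120.00 mm

X̄ = 28.82 mm, Ȳ = 120.00 mm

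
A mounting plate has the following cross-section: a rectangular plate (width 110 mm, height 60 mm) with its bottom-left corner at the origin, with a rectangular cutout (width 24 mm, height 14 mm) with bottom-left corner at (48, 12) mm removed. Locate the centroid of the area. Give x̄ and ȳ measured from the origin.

plate: A = 110 × 60 = 6600.00, centroid at (55.00, 30.00).
hole: A = −(24 × 14) = -336.00, centroid at (60.00, 19.00).
ΣA = 6264.00 mm², ΣAx̄ = 342840.00 mm³, ΣAȳ = 191616.00 mm³.
x̄ = 342840.00/6264.00 = 54.73 mm; ȳ = 191616.00/6264.00 = 30.59 mm.

x̄ = 54.73 mm, ȳ = 30.59 mm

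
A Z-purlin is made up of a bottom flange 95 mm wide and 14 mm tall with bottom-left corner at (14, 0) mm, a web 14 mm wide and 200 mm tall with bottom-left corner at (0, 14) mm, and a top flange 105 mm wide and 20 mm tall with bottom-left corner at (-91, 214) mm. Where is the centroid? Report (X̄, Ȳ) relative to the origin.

X̄ = 3.30 mm, Ȳ = 128.24 mm

bottom flange: A = 95 × 14 = 1330.00, centroid at (61.50, 7.00).
web: A = 14 × 200 = 2800.00, centroid at (7.00, 114.00).
top flange: A = 105 × 20 = 2100.00, centroid at (-38.50, 224.00).
ΣA = 6230.00 mm²
ΣAX̄ = (1330.00)(61.50) + (2800.00)(7.00) + (2100.00)(-38.50) = 20545.00 mm³
ΣAȲ = (1330.00)(7.00) + (2800.00)(114.00) + (2100.00)(224.00) = 798910.00 mm³
X̄ = 20545.00 / 6230.00 = 3.30 mm
Ȳ = 798910.00 / 6230.00 = 128.24 mm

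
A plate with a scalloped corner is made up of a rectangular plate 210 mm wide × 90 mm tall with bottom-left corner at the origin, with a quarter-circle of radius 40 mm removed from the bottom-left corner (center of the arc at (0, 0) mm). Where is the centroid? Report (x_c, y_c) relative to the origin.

x_c = 111.27 mm, y_c = 47.00 mm

Part | A | x̄ᵢ | ȳᵢ | A·x̄ᵢ | A·ȳᵢ
plate | 18900.00 | 105.00 | 45.00 | 1984500.00 | 850500.00
removed quarter-circle | -1256.64 | 16.98 | 16.98 | -21333.33 | -21333.33
Σ | 17643.36 |  |  | 1963166.67 | 829166.67
x_c = 1963166.67 / 17643.36 = 111.27 mm
y_c = 829166.67 / 17643.36 = 47.00 mm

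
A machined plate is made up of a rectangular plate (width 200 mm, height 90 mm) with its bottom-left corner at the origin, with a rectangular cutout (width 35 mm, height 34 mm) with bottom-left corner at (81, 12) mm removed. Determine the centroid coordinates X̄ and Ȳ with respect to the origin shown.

Part | A | x̄ᵢ | ȳᵢ | A·x̄ᵢ | A·ȳᵢ
plate | 18000.00 | 100.00 | 45.00 | 1800000.00 | 810000.00
hole | -1190.00 | 98.50 | 29.00 | -117215.00 | -34510.00
Σ | 16810.00 |  |  | 1682785.00 | 775490.00
X̄ = 1682785.00 / 16810.00 = 100.11 mm
Ȳ = 775490.00 / 16810.00 = 46.13 mm

X̄ = 100.11 mm, Ȳ = 46.13 mm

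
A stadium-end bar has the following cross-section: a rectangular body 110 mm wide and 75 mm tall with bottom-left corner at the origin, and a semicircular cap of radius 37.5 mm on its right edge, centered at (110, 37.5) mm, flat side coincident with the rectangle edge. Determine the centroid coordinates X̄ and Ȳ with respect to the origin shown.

X̄ = 69.98 mm, Ȳ = 37.50 mm

rectangular body: A = 110 × 75 = 8250.00, centroid at (55.00, 37.50).
semicircular end: A = ½π·37.5² = 2208.93, centroid at (125.92, 37.50).
ΣA = 10458.93 mm², ΣAX̄ = 731888.81 mm³, ΣAȲ = 392209.96 mm³.
X̄ = 731888.81/10458.93 = 69.98 mm; Ȳ = 392209.96/10458.93 = 37.50 mm.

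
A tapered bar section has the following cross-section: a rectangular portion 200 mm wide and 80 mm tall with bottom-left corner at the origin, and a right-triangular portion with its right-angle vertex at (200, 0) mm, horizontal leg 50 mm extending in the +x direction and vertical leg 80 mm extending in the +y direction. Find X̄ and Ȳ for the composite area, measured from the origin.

X̄ = 112.96 mm, Ȳ = 38.52 mm

Part | A | x̄ᵢ | ȳᵢ | A·x̄ᵢ | A·ȳᵢ
rectangular portion | 16000.00 | 100.00 | 40.00 | 1600000.00 | 640000.00
triangular portion | 2000.00 | 216.67 | 26.67 | 433333.33 | 53333.33
Σ | 18000.00 |  |  | 2033333.33 | 693333.33
X̄ = 2033333.33 / 18000.00 = 112.96 mm
Ȳ = 693333.33 / 18000.00 = 38.52 mm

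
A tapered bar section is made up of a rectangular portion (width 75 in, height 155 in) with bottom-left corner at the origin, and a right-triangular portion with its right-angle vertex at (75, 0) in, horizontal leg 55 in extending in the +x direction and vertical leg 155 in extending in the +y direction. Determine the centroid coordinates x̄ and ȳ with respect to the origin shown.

x̄ = 52.48 in, ȳ = 70.57 in

rectangular portion: A = 75 × 155 = 11625.00, centroid at (37.50, 77.50).
triangular portion: A = ½·55·155 = 4262.50, centroid at (93.33, 51.67).
ΣA = 15887.50 in²
ΣAx̄ = (11625.00)(37.50) + (4262.50)(93.33) = 833770.83 in³
ΣAȳ = (11625.00)(77.50) + (4262.50)(51.67) = 1121166.67 in³
x̄ = 833770.83 / 15887.50 = 52.48 in
ȳ = 1121166.67 / 15887.50 = 70.57 in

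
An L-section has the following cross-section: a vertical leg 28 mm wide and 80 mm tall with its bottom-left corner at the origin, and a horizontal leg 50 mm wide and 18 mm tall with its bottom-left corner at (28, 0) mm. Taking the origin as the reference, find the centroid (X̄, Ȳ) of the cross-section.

X̄ = 25.18 mm, Ȳ = 31.11 mm

vertical leg: A = 28 × 80 = 2240.00, centroid at (14.00, 40.00).
horizontal leg: A = 50 × 18 = 900.00, centroid at (53.00, 9.00).
ΣA = 3140.00 mm², ΣAX̄ = 79060.00 mm³, ΣAȲ = 97700.00 mm³.
X̄ = 79060.00/3140.00 = 25.18 mm; Ȳ = 97700.00/3140.00 = 31.11 mm.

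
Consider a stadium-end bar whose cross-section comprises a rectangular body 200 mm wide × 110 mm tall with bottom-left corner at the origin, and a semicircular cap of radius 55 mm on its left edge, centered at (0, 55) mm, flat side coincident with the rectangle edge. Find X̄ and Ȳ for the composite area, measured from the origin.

rectangular body: A = 200 × 110 = 22000.00, centroid at (100.00, 55.00).
semicircular end: A = ½π·55² = 4751.66, centroid at (-23.34, 55.00).
ΣA = 26751.66 mm², ΣAX̄ = 2089083.33 mm³, ΣAȲ = 1471341.24 mm³.
X̄ = 2089083.33/26751.66 = 78.09 mm; Ȳ = 1471341.24/26751.66 = 55.00 mm.

X̄ = 78.09 mm, Ȳ = 55.00 mm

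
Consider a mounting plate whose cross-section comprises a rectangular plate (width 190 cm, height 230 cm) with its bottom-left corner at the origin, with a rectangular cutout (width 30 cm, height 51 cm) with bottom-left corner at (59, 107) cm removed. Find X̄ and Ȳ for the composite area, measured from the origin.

plate: A = 190 × 230 = 43700.00, centroid at (95.00, 115.00).
hole: A = −(30 × 51) = -1530.00, centroid at (74.00, 132.50).
ΣA = 42170.00 cm², ΣAX̄ = 4038280.00 cm³, ΣAȲ = 4822775.00 cm³.
X̄ = 4038280.00/42170.00 = 95.76 cm; Ȳ = 4822775.00/42170.00 = 114.37 cm.

X̄ = 95.76 cm, Ȳ = 114.37 cm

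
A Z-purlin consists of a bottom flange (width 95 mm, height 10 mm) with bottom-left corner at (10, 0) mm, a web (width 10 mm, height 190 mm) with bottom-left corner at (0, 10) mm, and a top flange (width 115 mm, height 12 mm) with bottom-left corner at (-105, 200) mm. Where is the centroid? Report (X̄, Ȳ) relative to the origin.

X̄ = -0.34 mm, Ȳ = 115.49 mm

bottom flange: A = 95 × 10 = 950.00, centroid at (57.50, 5.00).
web: A = 10 × 190 = 1900.00, centroid at (5.00, 105.00).
top flange: A = 115 × 12 = 1380.00, centroid at (-47.50, 206.00).
ΣA = 4230.00 mm²
ΣAX̄ = (950.00)(57.50) + (1900.00)(5.00) + (1380.00)(-47.50) = -1425.00 mm³
ΣAȲ = (950.00)(5.00) + (1900.00)(105.00) + (1380.00)(206.00) = 488530.00 mm³
X̄ = -1425.00 / 4230.00 = -0.34 mm
Ȳ = 488530.00 / 4230.00 = 115.49 mm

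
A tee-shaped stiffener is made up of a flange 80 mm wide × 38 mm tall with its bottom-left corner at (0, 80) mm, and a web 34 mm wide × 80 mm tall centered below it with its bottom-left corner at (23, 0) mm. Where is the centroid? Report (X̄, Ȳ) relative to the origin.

Part | A | x̄ᵢ | ȳᵢ | A·x̄ᵢ | A·ȳᵢ
web | 2720.00 | 40.00 | 40.00 | 108800.00 | 108800.00
flange | 3040.00 | 40.00 | 99.00 | 121600.00 | 300960.00
Σ | 5760.00 |  |  | 230400.00 | 409760.00
X̄ = 230400.00 / 5760.00 = 40.00 mm
Ȳ = 409760.00 / 5760.00 = 71.14 mm

X̄ = 40.00 mm, Ȳ = 71.14 mm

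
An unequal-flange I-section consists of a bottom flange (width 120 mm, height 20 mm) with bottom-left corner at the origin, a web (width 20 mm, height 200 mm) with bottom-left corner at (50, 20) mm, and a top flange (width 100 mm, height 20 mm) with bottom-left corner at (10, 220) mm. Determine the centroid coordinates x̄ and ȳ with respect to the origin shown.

Part | A | x̄ᵢ | ȳᵢ | A·x̄ᵢ | A·ȳᵢ
bottom flange | 2400.00 | 60.00 | 10.00 | 144000.00 | 24000.00
web | 4000.00 | 60.00 | 120.00 | 240000.00 | 480000.00
top flange | 2000.00 | 60.00 | 230.00 | 120000.00 | 460000.00
Σ | 8400.00 |  |  | 504000.00 | 964000.00
x̄ = 504000.00 / 8400.00 = 60.00 mm
ȳ = 964000.00 / 8400.00 = 114.76 mm

x̄ = 60.00 mm, ȳ = 114.76 mm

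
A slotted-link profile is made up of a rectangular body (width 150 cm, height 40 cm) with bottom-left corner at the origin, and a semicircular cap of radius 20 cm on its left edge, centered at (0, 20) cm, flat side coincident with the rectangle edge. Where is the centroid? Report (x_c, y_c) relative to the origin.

x_c = 67.09 cm, y_c = 20.00 cm

Part | A | x̄ᵢ | ȳᵢ | A·x̄ᵢ | A·ȳᵢ
rectangular body | 6000.00 | 75.00 | 20.00 | 450000.00 | 120000.00
semicircular end | 628.32 | -8.49 | 20.00 | -5333.33 | 12566.37
Σ | 6628.32 |  |  | 444666.67 | 132566.37
x_c = 444666.67 / 6628.32 = 67.09 cm
y_c = 132566.37 / 6628.32 = 20.00 cm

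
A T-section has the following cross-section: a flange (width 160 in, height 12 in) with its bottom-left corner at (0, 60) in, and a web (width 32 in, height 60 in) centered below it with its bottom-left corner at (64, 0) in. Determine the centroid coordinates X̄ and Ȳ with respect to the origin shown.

web: A = 32 × 60 = 1920.00, centroid at (80.00, 30.00).
flange: A = 160 × 12 = 1920.00, centroid at (80.00, 66.00).
ΣA = 3840.00 in²
ΣAX̄ = (1920.00)(80.00) + (1920.00)(80.00) = 307200.00 in³
ΣAȲ = (1920.00)(30.00) + (1920.00)(66.00) = 184320.00 in³
X̄ = 307200.00 / 3840.00 = 80.00 in
Ȳ = 184320.00 / 3840.00 = 48.00 in

X̄ = 80.00 in, Ȳ = 48.00 in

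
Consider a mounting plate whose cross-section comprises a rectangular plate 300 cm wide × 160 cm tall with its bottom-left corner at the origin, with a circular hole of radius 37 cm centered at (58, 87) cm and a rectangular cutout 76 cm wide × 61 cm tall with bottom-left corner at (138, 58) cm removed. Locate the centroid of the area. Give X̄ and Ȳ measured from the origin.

plate: A = 300 × 160 = 48000.00, centroid at (150.00, 80.00).
hole 1: A = −π·37² = -4300.84, centroid at (58.00, 87.00).
hole 2: A = −(76 × 61) = -4636.00, centroid at (176.00, 88.50).
ΣA = 39063.16 cm², ΣAX̄ = 6134615.26 cm³, ΣAȲ = 3055540.89 cm³.
X̄ = 6134615.26/39063.16 = 157.04 cm; Ȳ = 3055540.89/39063.16 = 78.22 cm.

X̄ = 157.04 cm, Ȳ = 78.22 cm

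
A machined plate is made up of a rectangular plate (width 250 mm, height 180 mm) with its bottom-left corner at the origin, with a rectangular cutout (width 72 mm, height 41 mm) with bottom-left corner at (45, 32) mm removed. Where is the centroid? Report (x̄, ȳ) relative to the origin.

Part | A | x̄ᵢ | ȳᵢ | A·x̄ᵢ | A·ȳᵢ
plate | 45000.00 | 125.00 | 90.00 | 5625000.00 | 4050000.00
hole | -2952.00 | 81.00 | 52.50 | -239112.00 | -154980.00
Σ | 42048.00 |  |  | 5385888.00 | 3895020.00
x̄ = 5385888.00 / 42048.00 = 128.09 mm
ȳ = 3895020.00 / 42048.00 = 92.63 mm

x̄ = 128.09 mm, ȳ = 92.63 mm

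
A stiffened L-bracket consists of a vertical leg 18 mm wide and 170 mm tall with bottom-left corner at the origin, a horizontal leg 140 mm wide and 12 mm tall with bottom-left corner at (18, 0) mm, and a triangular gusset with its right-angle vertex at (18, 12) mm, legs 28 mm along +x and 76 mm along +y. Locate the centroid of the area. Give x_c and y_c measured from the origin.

vertical leg: A = 18 × 170 = 3060.00, centroid at (9.00, 85.00).
horizontal leg: A = 140 × 12 = 1680.00, centroid at (88.00, 6.00).
gusset: A = ½·28·76 = 1064.00, centroid at (27.33, 37.33).
ΣA = 5804.00 mm²
ΣAx_c = (3060.00)(9.00) + (1680.00)(88.00) + (1064.00)(27.33) = 204462.67 mm³
ΣAy_c = (3060.00)(85.00) + (1680.00)(6.00) + (1064.00)(37.33) = 309902.67 mm³
x_c = 204462.67 / 5804.00 = 35.23 mm
y_c = 309902.67 / 5804.00 = 53.39 mm

x_c = 35.23 mm, y_c = 53.39 mm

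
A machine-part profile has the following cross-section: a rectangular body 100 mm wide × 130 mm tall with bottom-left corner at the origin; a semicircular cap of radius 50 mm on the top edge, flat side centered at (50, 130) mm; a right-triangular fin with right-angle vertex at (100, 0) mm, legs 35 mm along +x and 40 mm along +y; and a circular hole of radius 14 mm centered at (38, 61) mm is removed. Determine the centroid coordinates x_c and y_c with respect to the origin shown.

Part | A | x̄ᵢ | ȳᵢ | A·x̄ᵢ | A·ȳᵢ
rectangular body | 13000.00 | 50.00 | 65.00 | 650000.00 | 845000.00
semicircular top | 3926.99 | 50.00 | 151.22 | 196349.54 | 593842.14
triangular fin | 700.00 | 111.67 | 13.33 | 78166.67 | 9333.33
hole | -615.75 | 38.00 | 61.00 | -23398.58 | -37560.88
Σ | 17011.24 |  |  | 901117.63 | 1410614.59
x_c = 901117.63 / 17011.24 = 52.97 mm
y_c = 1410614.59 / 17011.24 = 82.92 mm

x_c = 52.97 mm, y_c = 82.92 mm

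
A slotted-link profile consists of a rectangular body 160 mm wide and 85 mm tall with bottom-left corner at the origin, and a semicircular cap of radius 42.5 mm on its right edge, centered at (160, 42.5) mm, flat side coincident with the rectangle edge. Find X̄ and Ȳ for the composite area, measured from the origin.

X̄ = 96.92 mm, Ȳ = 42.50 mm

Part | A | x̄ᵢ | ȳᵢ | A·x̄ᵢ | A·ȳᵢ
rectangular body | 13600.00 | 80.00 | 42.50 | 1088000.00 | 578000.00
semicircular end | 2837.25 | 178.04 | 42.50 | 505137.22 | 120583.16
Σ | 16437.25 |  |  | 1593137.22 | 698583.16
X̄ = 1593137.22 / 16437.25 = 96.92 mm
Ȳ = 698583.16 / 16437.25 = 42.50 mm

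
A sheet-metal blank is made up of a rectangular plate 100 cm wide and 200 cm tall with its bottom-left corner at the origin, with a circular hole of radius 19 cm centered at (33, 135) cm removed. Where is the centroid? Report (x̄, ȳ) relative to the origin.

x̄ = 51.02 cm, ȳ = 97.90 cm

plate: A = 100 × 200 = 20000.00, centroid at (50.00, 100.00).
hole: A = −π·19² = -1134.11, centroid at (33.00, 135.00).
ΣA = 18865.89 cm²
ΣAx̄ = (20000.00)(50.00) + (-1134.11)(33.00) = 962574.21 cm³
ΣAȳ = (20000.00)(100.00) + (-1134.11)(135.00) = 1846894.48 cm³
x̄ = 962574.21 / 18865.89 = 51.02 cm
ȳ = 1846894.48 / 18865.89 = 97.90 cm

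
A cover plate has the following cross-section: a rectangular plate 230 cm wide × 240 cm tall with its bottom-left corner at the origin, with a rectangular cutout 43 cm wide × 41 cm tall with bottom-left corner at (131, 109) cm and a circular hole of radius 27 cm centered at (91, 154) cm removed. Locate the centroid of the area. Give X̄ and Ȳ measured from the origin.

X̄ = 114.78 cm, Ȳ = 118.15 cm

Part | A | x̄ᵢ | ȳᵢ | A·x̄ᵢ | A·ȳᵢ
plate | 55200.00 | 115.00 | 120.00 | 6348000.00 | 6624000.00
hole 1 | -1763.00 | 152.50 | 129.50 | -268857.50 | -228308.50
hole 2 | -2290.22 | 91.00 | 154.00 | -208410.12 | -352694.04
Σ | 51146.78 |  |  | 5870732.38 | 6042997.46
X̄ = 5870732.38 / 51146.78 = 114.78 cm
Ȳ = 6042997.46 / 51146.78 = 118.15 cm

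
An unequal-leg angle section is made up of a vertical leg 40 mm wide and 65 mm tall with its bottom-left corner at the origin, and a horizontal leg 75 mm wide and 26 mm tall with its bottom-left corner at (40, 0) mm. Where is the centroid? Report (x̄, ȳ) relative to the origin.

x̄ = 44.64 mm, ȳ = 24.14 mm

vertical leg: A = 40 × 65 = 2600.00, centroid at (20.00, 32.50).
horizontal leg: A = 75 × 26 = 1950.00, centroid at (77.50, 13.00).
ΣA = 4550.00 mm²
ΣAx̄ = (2600.00)(20.00) + (1950.00)(77.50) = 203125.00 mm³
ΣAȳ = (2600.00)(32.50) + (1950.00)(13.00) = 109850.00 mm³
x̄ = 203125.00 / 4550.00 = 44.64 mm
ȳ = 109850.00 / 4550.00 = 24.14 mm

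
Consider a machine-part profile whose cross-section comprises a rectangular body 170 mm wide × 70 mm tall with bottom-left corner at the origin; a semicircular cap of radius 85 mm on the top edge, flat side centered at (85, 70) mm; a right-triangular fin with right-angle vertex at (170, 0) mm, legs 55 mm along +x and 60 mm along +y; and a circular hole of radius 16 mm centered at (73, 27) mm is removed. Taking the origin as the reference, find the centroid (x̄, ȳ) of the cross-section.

rectangular body: A = 170 × 70 = 11900.00, centroid at (85.00, 35.00).
semicircular top: A = ½π·85² = 11349.00, centroid at (85.00, 106.08).
triangular fin: A = ½·55·60 = 1650.00, centroid at (188.33, 20.00).
hole: A = −π·16² = -804.25, centroid at (73.00, 27.00).
ΣA = 24094.76 mm²
ΣAx̄ = (11900.00)(85.00) + (11349.00)(85.00) + (1650.00)(188.33) + (-804.25)(73.00) = 2228205.21 mm³
ΣAȳ = (11900.00)(35.00) + (11349.00)(106.08) + (1650.00)(20.00) + (-804.25)(27.00) = 1631632.22 mm³
x̄ = 2228205.21 / 24094.76 = 92.48 mm
ȳ = 1631632.22 / 24094.76 = 67.72 mm

x̄ = 92.48 mm, ȳ = 67.72 mm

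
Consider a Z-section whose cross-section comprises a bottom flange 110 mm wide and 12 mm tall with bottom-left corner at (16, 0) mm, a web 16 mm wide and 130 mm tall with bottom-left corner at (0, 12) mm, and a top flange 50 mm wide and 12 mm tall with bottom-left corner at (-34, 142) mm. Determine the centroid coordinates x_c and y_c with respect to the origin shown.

bottom flange: A = 110 × 12 = 1320.00, centroid at (71.00, 6.00).
web: A = 16 × 130 = 2080.00, centroid at (8.00, 77.00).
top flange: A = 50 × 12 = 600.00, centroid at (-9.00, 148.00).
ΣA = 4000.00 mm²
ΣAx_c = (1320.00)(71.00) + (2080.00)(8.00) + (600.00)(-9.00) = 104960.00 mm³
ΣAy_c = (1320.00)(6.00) + (2080.00)(77.00) + (600.00)(148.00) = 256880.00 mm³
x_c = 104960.00 / 4000.00 = 26.24 mm
y_c = 256880.00 / 4000.00 = 64.22 mm

x_c = 26.24 mm, y_c = 64.22 mm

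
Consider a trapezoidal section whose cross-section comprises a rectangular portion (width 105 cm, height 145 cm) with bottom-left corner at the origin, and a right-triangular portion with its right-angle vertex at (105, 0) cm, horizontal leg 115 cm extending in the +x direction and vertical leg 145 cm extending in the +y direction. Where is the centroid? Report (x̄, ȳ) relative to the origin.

Part | A | x̄ᵢ | ȳᵢ | A·x̄ᵢ | A·ȳᵢ
rectangular portion | 15225.00 | 52.50 | 72.50 | 799312.50 | 1103812.50
triangular portion | 8337.50 | 143.33 | 48.33 | 1195041.67 | 402979.17
Σ | 23562.50 |  |  | 1994354.17 | 1506791.67
x̄ = 1994354.17 / 23562.50 = 84.64 cm
ȳ = 1506791.67 / 23562.50 = 63.95 cm

x̄ = 84.64 cm, ȳ = 63.95 cm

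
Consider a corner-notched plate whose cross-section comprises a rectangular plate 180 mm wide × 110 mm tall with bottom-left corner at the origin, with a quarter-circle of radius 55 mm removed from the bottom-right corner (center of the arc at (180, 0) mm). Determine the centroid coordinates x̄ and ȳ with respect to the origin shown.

x̄ = 80.91 mm, ȳ = 59.32 mm

Part | A | x̄ᵢ | ȳᵢ | A·x̄ᵢ | A·ȳᵢ
plate | 19800.00 | 90.00 | 55.00 | 1782000.00 | 1089000.00
removed quarter-circle | -2375.83 | 156.66 | 23.34 | -372190.97 | -55458.33
Σ | 17424.17 |  |  | 1409809.03 | 1033541.67
x̄ = 1409809.03 / 17424.17 = 80.91 mm
ȳ = 1033541.67 / 17424.17 = 59.32 mm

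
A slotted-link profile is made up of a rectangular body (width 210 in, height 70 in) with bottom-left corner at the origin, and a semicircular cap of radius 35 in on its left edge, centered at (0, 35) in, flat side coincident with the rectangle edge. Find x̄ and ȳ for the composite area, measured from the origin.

rectangular body: A = 210 × 70 = 14700.00, centroid at (105.00, 35.00).
semicircular end: A = ½π·35² = 1924.23, centroid at (-14.85, 35.00).
ΣA = 16624.23 in², ΣAx̄ = 1514916.67 in³, ΣAȳ = 581847.89 in³.
x̄ = 1514916.67/16624.23 = 91.13 in; ȳ = 581847.89/16624.23 = 35.00 in.

x̄ = 91.13 in, ȳ = 35.00 in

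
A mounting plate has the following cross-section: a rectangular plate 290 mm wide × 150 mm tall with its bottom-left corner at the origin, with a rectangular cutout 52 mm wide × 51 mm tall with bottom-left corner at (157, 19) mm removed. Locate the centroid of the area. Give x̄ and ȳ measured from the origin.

x̄ = 142.53 mm, ȳ = 76.98 mm

plate: A = 290 × 150 = 43500.00, centroid at (145.00, 75.00).
hole: A = −(52 × 51) = -2652.00, centroid at (183.00, 44.50).
ΣA = 40848.00 mm²
ΣAx̄ = (43500.00)(145.00) + (-2652.00)(183.00) = 5822184.00 mm³
ΣAȳ = (43500.00)(75.00) + (-2652.00)(44.50) = 3144486.00 mm³
x̄ = 5822184.00 / 40848.00 = 142.53 mm
ȳ = 3144486.00 / 40848.00 = 76.98 mm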